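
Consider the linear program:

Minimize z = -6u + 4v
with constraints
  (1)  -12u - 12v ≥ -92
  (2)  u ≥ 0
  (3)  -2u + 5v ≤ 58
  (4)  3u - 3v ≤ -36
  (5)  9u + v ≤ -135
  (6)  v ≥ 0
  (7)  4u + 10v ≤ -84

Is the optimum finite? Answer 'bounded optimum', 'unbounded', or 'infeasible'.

infeasible

The boundaries -2u + 5v = 58 and v = 0 meet at (-29, 0), but that point violates u ≥ 0. Every candidate vertex is excluded by some other constraint, so the feasible region is empty.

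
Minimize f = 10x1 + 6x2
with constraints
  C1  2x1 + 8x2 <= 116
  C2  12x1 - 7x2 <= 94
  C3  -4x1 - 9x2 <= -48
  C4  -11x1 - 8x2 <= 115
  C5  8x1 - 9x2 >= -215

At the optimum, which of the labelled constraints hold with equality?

Extreme points and f = 10x1 + 6x2:
  (782/55, 602/55) → f = 11432/55
  (-338/41, 679/41) → f = 694/41
  (591/68, 25/17) → f = 3255/34
  (-167/12, 311/27) → f = -1261/18

The minimum is at (-167/12, 311/27). Substituting into each constraint, equality holds for C3 and C5; the remaining constraints have slack.

C3 and C5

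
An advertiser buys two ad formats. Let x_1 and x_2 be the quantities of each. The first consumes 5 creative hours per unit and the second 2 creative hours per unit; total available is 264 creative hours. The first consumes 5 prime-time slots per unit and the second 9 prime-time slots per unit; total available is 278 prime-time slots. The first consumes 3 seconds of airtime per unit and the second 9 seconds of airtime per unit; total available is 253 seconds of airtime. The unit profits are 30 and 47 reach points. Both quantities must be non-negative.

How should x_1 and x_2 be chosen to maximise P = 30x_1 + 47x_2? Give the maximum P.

Corner points and P = 30x_1 + 47x_2:
  (0, 0) → P = 0
  (0, 253/9) → P = 11891/9
  (264/5, 0) → P = 1584
  (52, 2) → P = 1654
  (25/2, 431/18) → P = 27007/18

The optimum lies where 5x_1 + 2x_2 = 264 and 5x_1 + 9x_2 = 278.
Solving simultaneously gives x_1 = 52, x_2 = 2.

x_1 = 52, x_2 = 2, maximum P = 1654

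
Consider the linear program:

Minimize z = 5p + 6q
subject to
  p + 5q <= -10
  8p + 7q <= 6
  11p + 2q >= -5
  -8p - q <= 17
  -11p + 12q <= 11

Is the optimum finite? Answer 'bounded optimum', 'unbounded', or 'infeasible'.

unbounded

From the feasible point (100/33, -86/33), moving in the direction (7, -8) keeps every constraint satisfied while z decreases without bound.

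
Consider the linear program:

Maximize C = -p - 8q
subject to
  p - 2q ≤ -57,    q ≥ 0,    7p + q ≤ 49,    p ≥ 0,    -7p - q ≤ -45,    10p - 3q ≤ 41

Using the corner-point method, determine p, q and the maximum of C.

The binding constraints are p - 2q = -57 and -7p - q = -45.
Solving simultaneously gives p = 11/5, q = 148/5.

p = 11/5, q = 148/5, maximum C = -239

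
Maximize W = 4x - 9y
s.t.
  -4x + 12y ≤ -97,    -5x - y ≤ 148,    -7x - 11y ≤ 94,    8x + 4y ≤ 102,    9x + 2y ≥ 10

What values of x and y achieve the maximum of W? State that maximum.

Vertices and W = 4x - 9y:
  (403/28, -23/7) → W = 610/7
  (157/58, -833/116) → W = 8753/116
  (749/30, -733/30) → W = 9593/30
  (298/85, -916/85) → W = 9436/85

x = 749/30, y = -733/30, maximum W = 9593/30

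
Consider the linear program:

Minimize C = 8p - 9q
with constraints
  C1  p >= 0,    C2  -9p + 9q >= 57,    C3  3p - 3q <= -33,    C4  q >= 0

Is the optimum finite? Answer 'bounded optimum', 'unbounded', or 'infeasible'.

unbounded

From the feasible point (0, 11), moving in the direction (0, 1) keeps every constraint satisfied while C decreases without bound.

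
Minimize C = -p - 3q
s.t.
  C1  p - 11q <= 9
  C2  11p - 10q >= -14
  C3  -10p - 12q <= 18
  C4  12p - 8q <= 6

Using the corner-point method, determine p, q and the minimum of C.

Vertices and C = -p - 3q:
  (-45/61, -54/61) → C = 207/61
  (-3/62, -51/62) → C = 78/31
  (-3/2, -1/4) → C = 9/4
  (43/8, 117/16) → C = -437/16

At the optimal vertex, 11p - 10q = -14 and 12p - 8q = 6.
Solving simultaneously gives p = 43/8, q = 117/16.

p = 43/8, q = 117/16, minimum C = -437/16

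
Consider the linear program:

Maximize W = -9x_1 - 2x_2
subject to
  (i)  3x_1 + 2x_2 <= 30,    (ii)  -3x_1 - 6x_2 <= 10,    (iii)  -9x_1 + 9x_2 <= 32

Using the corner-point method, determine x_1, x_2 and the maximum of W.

Extreme points and W = -9x_1 - 2x_2:
  (50/3, -10) → W = -130
  (206/45, 122/15) → W = -862/15
  (-94/27, 2/27) → W = 842/27

The optimum lies where -3x_1 - 6x_2 = 10 and -9x_1 + 9x_2 = 32.
Solving simultaneously gives x_1 = -94/27, x_2 = 2/27.

x_1 = -94/27, x_2 = 2/27, maximum W = 842/27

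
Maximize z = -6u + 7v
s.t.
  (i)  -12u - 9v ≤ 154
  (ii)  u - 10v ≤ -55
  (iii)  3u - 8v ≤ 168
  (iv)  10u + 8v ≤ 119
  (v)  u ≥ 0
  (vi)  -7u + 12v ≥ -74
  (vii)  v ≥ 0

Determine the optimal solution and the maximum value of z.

Feasible corners and z = -6u + 7v:
  (125/18, 223/36) → z = 61/36
  (0, 11/2) → z = 77/2
  (0, 119/8) → z = 833/8

The binding constraints are 10u + 8v = 119 and u = 0.
Solving simultaneously gives u = 0, v = 119/8.

u = 0, v = 119/8, maximum z = 833/8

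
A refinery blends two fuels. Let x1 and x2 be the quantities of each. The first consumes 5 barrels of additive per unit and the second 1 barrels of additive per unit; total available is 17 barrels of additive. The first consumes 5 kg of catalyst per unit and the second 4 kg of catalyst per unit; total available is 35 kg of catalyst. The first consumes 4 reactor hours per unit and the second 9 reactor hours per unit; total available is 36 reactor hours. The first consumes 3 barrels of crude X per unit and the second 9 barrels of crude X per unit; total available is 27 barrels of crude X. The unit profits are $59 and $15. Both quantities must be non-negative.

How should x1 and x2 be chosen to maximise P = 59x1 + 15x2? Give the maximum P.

x1 = 3, x2 = 2, maximum P = 207

Extreme points and P = 59x1 + 15x2:
  (0, 0) → P = 0
  (0, 3) → P = 45
  (17/5, 0) → P = 1003/5
  (3, 2) → P = 207

The optimum lies where 5x1 + x2 = 17 and 3x1 + 9x2 = 27.
Solving simultaneously gives x1 = 3, x2 = 2.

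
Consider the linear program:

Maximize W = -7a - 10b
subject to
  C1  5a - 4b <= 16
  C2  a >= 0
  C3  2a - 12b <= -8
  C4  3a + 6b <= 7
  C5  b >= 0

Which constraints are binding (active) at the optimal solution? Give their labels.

C2 and C3

Corner points and W = -7a - 10b:
  (0, 2/3) → W = -20/3
  (0, 7/6) → W = -35/3
  (3/4, 19/24) → W = -79/6

The maximum is at (0, 2/3). Substituting into each constraint, equality holds for C2 and C3; the remaining constraints have slack.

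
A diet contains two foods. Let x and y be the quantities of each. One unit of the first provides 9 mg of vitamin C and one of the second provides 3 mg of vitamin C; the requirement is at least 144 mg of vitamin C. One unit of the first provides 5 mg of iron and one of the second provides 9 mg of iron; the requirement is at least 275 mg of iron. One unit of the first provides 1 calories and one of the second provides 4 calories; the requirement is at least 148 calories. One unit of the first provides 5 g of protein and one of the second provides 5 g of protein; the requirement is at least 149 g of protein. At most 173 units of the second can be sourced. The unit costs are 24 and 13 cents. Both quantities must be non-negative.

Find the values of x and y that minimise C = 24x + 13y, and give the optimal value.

x = 4, y = 36, minimum C = 564

Vertices and C = 24x + 13y:
  (0, 48) → C = 624
  (0, 173) → C = 2249
  (148, 0) → C = 3552
  (4, 36) → C = 564
The feasible region is unbounded (it extends along (1, 0)), but C strictly increases along every unbounded feasible direction, so there is no improving ray and the minimum is attained at a vertex.

The optimum lies where 9x + 3y = 144 and x + 4y = 148.
Solving simultaneously gives x = 4, y = 36.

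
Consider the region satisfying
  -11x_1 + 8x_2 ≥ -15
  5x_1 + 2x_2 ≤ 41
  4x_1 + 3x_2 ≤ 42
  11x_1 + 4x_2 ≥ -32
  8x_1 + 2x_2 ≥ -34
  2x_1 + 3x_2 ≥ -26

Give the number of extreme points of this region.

Intersecting each pair of boundary lines and keeping only the points that satisfy every inequality leaves:
  (179/31, 188/31)
  (-49/33, -47/12)
  (39/7, 46/7)
  (-93/8, 59/2)
  (-36/5, 59/5)

5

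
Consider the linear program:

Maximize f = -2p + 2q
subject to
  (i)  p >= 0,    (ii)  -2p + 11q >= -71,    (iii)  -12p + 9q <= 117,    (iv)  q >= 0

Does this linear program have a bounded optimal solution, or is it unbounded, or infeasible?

From the feasible point (0, 13), moving in the direction (9, 12) keeps every constraint satisfied while f increases without bound.

unbounded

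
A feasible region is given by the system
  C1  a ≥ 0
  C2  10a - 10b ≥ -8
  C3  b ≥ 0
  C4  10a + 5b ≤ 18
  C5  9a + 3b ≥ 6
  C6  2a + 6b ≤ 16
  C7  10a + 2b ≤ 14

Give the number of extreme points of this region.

Intersecting each pair of boundary lines and keeping only the points that satisfy every inequality leaves:
  (14/15, 26/15)
  (3/10, 11/10)
  (2/3, 0)
  (7/5, 0)
  (17/15, 4/3)

5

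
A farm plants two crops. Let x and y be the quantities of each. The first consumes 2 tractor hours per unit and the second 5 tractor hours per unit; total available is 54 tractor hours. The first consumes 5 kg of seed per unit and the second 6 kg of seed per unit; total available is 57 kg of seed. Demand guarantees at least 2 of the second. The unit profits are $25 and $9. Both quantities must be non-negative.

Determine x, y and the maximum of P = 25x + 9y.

x = 9, y = 2, maximum P = 243

Feasible corners and P = 25x + 9y:
  (0, 19/2) → P = 171/2
  (0, 2) → P = 18
  (9, 2) → P = 243

At the optimal vertex, 5x + 6y = 57 and y = 2.
Solving simultaneously gives x = 9, y = 2.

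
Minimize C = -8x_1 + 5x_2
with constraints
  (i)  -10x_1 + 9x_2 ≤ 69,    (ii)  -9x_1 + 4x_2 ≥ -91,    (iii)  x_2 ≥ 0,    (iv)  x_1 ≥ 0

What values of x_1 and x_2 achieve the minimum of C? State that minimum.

Vertices and C = -8x_1 + 5x_2:
  (1095/41, 1531/41) → C = -1105/41
  (0, 23/3) → C = 115/3
  (91/9, 0) → C = -728/9
  (0, 0) → C = 0

At the optimal vertex, -9x_1 + 4x_2 = -91 and x_2 = 0.
Solving simultaneously gives x_1 = 91/9, x_2 = 0.

x_1 = 91/9, x_2 = 0, minimum C = -728/9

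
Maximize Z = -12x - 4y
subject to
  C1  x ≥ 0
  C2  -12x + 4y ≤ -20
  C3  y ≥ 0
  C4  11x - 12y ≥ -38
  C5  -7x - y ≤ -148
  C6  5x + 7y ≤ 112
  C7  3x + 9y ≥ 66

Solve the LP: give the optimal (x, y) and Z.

x = 211/10, y = 3/10, maximum Z = -1272/5

Vertices and Z = -12x - 4y:
  (112/5, 0) → Z = -1344/5
  (22, 0) → Z = -264
  (21, 1) → Z = -256
  (211/10, 3/10) → Z = -1272/5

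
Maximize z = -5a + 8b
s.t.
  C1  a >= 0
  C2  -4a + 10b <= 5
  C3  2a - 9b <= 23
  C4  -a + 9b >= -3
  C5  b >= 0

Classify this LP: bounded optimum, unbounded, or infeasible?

Vertices and z = -5a + 8b:
  (0, 1/2) → z = 4
  (0, 0) → z = 0
  (20, 17/9) → z = -764/9
  (3, 0) → z = -15
The feasible region has finitely many vertices and no improving ray; the maximum is 4 at (0, 1/2).

bounded optimum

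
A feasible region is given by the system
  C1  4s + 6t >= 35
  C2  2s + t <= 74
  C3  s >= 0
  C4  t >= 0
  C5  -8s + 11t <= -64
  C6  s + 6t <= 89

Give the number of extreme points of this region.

5

Pairwise boundary intersections that survive every other constraint:
  (35/4, 0)
  (769/92, 6/23)
  (37, 0)
  (355/11, 104/11)
  (1363/59, 648/59)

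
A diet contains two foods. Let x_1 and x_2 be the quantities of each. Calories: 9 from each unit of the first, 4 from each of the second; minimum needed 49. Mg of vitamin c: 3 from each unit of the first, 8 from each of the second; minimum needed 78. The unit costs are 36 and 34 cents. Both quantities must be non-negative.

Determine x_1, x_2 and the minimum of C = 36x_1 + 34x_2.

Corner points and C = 36x_1 + 34x_2:
  (0, 49/4) → C = 833/2
  (26, 0) → C = 936
  (4/3, 37/4) → C = 725/2
The feasible region is unbounded (it extends along (0, 1), (1, 0)), but C strictly increases along every unbounded feasible direction, so there is no improving ray and the minimum is attained at a vertex.

The optimum lies where 9x_1 + 4x_2 = 49 and 3x_1 + 8x_2 = 78.
Solving simultaneously gives x_1 = 4/3, x_2 = 37/4.

x_1 = 4/3, x_2 = 37/4, minimum C = 725/2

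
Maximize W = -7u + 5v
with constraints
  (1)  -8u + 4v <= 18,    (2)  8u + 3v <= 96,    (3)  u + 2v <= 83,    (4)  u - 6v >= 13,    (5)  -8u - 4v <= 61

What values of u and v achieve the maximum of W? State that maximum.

Corner points and W = -7u + 5v:
  (-40/11, -61/22) → W = 255/22
  (-79/16, -43/8) → W = 123/16
  (205/17, -8/51) → W = -4345/51
  (567/8, -157) → W = -10249/8

u = -40/11, v = -61/22, maximum W = 255/22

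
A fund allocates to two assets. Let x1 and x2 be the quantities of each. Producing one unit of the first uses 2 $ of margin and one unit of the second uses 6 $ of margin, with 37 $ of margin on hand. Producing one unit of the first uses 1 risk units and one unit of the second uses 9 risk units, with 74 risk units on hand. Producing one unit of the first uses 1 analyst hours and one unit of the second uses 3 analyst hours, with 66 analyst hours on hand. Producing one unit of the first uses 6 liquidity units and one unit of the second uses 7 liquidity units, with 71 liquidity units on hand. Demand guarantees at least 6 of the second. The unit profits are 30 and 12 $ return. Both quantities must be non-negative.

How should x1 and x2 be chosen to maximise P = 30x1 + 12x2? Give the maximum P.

Vertices and P = 30x1 + 12x2:
  (0, 37/6) → P = 74
  (0, 6) → P = 72
  (1/2, 6) → P = 87

The binding constraints are 2x1 + 6x2 = 37 and x2 = 6.
Solving simultaneously gives x1 = 1/2, x2 = 6.

x1 = 1/2, x2 = 6, maximum P = 87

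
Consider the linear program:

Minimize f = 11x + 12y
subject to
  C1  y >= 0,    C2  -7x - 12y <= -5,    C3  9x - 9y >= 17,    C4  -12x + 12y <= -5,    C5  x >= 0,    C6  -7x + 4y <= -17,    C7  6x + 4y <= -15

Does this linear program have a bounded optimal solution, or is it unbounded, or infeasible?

The boundaries y = 0 and -7x + 4y = -17 meet at (17/7, 0), but that point violates 6x + 4y ≤ -15. Every candidate vertex is excluded by some other constraint, so the feasible region is empty.

infeasible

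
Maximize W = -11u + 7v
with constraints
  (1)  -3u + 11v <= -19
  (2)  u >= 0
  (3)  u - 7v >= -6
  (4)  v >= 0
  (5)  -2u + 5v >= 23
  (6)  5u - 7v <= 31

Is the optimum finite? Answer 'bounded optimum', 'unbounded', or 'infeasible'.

The boundaries -2u + 5v = 23 and 5u - 7v = 31 meet at (316/11, 177/11), but that point violates -3u + 11v ≤ -19. Every candidate vertex is excluded by some other constraint, so the feasible region is empty.

infeasible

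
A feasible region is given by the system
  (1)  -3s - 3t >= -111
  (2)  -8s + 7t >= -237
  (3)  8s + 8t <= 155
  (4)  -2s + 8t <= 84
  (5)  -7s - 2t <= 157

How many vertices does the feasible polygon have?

4

Of the 9 pairwise boundary intersections, those satisfying every inequality are:
  (2981/120, -82/15)
  (-125/13, -583/13)
  (71/10, 491/40)
  (-356/15, 137/30)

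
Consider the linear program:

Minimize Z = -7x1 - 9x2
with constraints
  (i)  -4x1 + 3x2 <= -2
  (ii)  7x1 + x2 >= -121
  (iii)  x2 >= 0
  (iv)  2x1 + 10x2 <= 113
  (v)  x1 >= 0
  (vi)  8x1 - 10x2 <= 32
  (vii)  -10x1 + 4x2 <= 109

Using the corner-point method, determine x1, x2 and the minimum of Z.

x1 = 29/2, x2 = 42/5, minimum Z = -1771/10

Corner points and Z = -7x1 - 9x2:
  (1/2, 0) → Z = -7/2
  (359/46, 224/23) → Z = -6545/46
  (4, 0) → Z = -28
  (29/2, 42/5) → Z = -1771/10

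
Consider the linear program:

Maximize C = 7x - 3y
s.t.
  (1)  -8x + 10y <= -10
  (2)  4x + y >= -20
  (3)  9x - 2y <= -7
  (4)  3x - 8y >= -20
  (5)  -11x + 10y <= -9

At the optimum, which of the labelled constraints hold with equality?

(2) and (3)

Feasible corners and C = 7x - 3y:
  (-47/17, -152/17) → C = 127/17
  (-191/51, -256/51) → C = -569/51
  (-22/17, -79/34) → C = -71/34

The maximum is at (-47/17, -152/17). Substituting into each constraint, equality holds for (2) and (3); the remaining constraints have slack.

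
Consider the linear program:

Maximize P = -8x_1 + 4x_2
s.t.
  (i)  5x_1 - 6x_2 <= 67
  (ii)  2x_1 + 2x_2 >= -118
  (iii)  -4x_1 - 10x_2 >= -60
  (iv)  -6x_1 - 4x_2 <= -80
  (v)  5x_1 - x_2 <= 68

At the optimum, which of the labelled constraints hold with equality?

Corner points and P = -8x_1 + 4x_2:
  (187/14, -1/28) → P = -107
  (341/25, 1/5) → P = -2708/25
  (140/11, 10/11) → P = -1080/11
  (370/27, 14/27) → P = -968/9

The maximum is at (140/11, 10/11). Substituting into each constraint, equality holds for (iii) and (iv); the remaining constraints have slack.

(iii) and (iv)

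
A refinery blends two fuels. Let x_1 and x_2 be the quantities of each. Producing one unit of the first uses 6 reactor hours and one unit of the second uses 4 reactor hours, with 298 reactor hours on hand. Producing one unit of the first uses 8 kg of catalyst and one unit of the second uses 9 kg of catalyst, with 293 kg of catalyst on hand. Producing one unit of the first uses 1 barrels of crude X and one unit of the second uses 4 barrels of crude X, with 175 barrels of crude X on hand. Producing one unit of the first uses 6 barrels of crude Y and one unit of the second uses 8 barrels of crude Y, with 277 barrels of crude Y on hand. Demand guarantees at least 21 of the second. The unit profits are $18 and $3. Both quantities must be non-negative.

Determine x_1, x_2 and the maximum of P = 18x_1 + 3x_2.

Vertices and P = 18x_1 + 3x_2:
  (0, 293/9) → P = 293/3
  (0, 21) → P = 63
  (13, 21) → P = 297

x_1 = 13, x_2 = 21, maximum P = 297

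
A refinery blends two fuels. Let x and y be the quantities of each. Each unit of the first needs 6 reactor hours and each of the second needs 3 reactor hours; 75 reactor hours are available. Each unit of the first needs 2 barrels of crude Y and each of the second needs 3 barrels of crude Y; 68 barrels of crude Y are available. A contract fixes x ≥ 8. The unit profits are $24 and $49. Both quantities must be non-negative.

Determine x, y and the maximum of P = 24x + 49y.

x = 8, y = 9, maximum P = 633

Extreme points and P = 24x + 49y:
  (25/2, 0) → P = 300
  (8, 0) → P = 192
  (8, 9) → P = 633

At the optimal vertex, 6x + 3y = 75 and x = 8.
Solving simultaneously gives x = 8, y = 9.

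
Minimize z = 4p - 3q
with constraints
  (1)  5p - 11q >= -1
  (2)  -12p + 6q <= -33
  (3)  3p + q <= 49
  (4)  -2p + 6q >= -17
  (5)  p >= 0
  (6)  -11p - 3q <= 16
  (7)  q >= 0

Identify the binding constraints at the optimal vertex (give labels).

Corner points and z = 4p - 3q:
  (123/34, 59/34) → z = 315/34
  (269/19, 124/19) → z = 704/19
  (11/4, 0) → z = 11
  (311/20, 47/20) → z = 1103/20
  (17/2, 0) → z = 34

The minimum is at (123/34, 59/34). Substituting into each constraint, equality holds for (1) and (2); the remaining constraints have slack.

(1) and (2)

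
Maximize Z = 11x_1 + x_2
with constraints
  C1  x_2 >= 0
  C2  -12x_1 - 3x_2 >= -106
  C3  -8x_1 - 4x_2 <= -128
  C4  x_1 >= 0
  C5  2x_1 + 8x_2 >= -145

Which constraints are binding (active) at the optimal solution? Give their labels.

C2 and C3

Extreme points and Z = 11x_1 + x_2:
  (5/3, 86/3) → Z = 47
  (0, 106/3) → Z = 106/3
  (0, 32) → Z = 32

The maximum is at (5/3, 86/3). Substituting into each constraint, equality holds for C2 and C3; the remaining constraints have slack.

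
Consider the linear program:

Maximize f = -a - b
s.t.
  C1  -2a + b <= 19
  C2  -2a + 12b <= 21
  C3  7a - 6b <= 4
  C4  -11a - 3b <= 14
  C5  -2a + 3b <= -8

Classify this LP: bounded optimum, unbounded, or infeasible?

infeasible

The boundaries -2a + b = 19 and 7a - 6b = 4 meet at (-118/5, -141/5), but that point violates -11a - 3b ≤ 14. Every candidate vertex is excluded by some other constraint, so the feasible region is empty.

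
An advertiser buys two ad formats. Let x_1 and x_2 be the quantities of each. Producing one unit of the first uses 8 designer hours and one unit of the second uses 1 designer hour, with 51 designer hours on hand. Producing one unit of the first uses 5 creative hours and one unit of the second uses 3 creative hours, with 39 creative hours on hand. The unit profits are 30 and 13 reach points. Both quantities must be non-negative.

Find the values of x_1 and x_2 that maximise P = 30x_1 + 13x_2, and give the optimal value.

x_1 = 6, x_2 = 3, maximum P = 219

Vertices and P = 30x_1 + 13x_2:
  (0, 0) → P = 0
  (0, 13) → P = 169
  (51/8, 0) → P = 765/4
  (6, 3) → P = 219

The binding constraints are 8x_1 + x_2 = 51 and 5x_1 + 3x_2 = 39.
Solving simultaneously gives x_1 = 6, x_2 = 3.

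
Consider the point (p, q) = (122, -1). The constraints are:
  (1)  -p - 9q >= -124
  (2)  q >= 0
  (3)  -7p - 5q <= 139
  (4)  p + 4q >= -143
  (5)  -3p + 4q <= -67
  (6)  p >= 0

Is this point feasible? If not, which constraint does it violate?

Constraint (2): q = -1, which is not ≥ 0. All other constraints are satisfied.

not feasible — violates (2)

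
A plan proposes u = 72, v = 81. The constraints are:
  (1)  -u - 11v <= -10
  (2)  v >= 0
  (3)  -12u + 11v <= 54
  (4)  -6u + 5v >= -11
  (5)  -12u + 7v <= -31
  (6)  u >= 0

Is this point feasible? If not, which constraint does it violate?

Constraint (4): -6u + 5v = -27, which is not ≥ -11. All other constraints are satisfied.

not feasible — violates (4)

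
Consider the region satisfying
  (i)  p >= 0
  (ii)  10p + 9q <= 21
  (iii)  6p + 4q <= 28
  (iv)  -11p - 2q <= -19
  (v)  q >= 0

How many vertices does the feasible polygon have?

3

Intersecting each pair of boundary lines and keeping only the points that satisfy every inequality leaves:
  (129/79, 41/79)
  (21/10, 0)
  (19/11, 0)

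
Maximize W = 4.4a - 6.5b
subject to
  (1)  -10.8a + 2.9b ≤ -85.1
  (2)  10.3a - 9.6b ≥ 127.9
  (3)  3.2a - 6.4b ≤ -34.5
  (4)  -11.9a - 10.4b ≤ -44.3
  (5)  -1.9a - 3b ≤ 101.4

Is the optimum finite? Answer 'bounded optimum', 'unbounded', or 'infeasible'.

From the feasible point (3593/110, 76463/3520), moving in the direction (6.4, 3.2) keeps every constraint satisfied while W increases without bound.

unbounded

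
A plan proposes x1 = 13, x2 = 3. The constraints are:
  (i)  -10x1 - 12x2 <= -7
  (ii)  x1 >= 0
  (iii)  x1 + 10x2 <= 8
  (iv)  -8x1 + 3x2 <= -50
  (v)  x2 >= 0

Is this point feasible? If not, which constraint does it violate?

not feasible — violates (iii)

Constraint (iii): x1 + 10x2 = 43, which is not ≤ 8. All other constraints are satisfied.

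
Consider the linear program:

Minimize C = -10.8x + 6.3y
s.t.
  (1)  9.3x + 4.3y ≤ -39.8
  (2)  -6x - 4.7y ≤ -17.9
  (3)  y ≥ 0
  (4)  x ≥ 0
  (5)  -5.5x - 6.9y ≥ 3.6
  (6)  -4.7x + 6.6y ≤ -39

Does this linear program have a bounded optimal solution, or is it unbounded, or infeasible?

infeasible

The boundaries -5.5x - 6.9y = 3.6 and -4.7x + 6.6y = -39 meet at (282/79, -266/79), but that point violates 9.3x + 4.3y ≤ -39.8. Every candidate vertex is excluded by some other constraint, so the feasible region is empty.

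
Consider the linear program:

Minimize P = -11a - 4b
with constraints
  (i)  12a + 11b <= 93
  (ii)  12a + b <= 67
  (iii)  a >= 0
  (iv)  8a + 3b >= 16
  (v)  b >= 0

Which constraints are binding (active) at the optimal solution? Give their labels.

(i) and (ii)

Extreme points and P = -11a - 4b:
  (161/30, 13/5) → P = -2083/30
  (0, 93/11) → P = -372/11
  (67/12, 0) → P = -737/12
  (0, 16/3) → P = -64/3
  (2, 0) → P = -22

The minimum is at (161/30, 13/5). Substituting into each constraint, equality holds for (i) and (ii); the remaining constraints have slack.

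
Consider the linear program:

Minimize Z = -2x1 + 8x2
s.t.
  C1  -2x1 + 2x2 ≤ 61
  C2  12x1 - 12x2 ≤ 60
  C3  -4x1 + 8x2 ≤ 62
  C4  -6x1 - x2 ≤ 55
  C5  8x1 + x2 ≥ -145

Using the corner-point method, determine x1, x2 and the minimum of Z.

x1 = -50/7, x2 = -85/7, minimum Z = -580/7

Extreme points and Z = -2x1 + 8x2:
  (51/2, 41/2) → Z = 113
  (-50/7, -85/7) → Z = -580/7
  (-251/26, 38/13) → Z = 555/13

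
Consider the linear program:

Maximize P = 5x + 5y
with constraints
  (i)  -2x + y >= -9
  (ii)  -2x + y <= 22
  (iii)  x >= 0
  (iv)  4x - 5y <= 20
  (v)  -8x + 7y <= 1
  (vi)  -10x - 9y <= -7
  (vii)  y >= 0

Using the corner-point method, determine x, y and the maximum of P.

x = 32/3, y = 37/3, maximum P = 115

Vertices and P = 5x + 5y:
  (32/3, 37/3) → P = 115
  (9/2, 0) → P = 45/2
  (20/71, 33/71) → P = 265/71
  (7/10, 0) → P = 7/2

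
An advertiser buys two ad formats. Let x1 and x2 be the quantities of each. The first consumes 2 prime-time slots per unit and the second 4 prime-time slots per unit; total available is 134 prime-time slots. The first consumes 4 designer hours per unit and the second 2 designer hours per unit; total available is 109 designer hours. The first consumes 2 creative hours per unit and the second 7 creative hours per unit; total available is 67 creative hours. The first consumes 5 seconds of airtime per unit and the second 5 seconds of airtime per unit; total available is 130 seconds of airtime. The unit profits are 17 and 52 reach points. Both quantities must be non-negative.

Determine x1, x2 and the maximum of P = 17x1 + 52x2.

x1 = 23, x2 = 3, maximum P = 547

Corner points and P = 17x1 + 52x2:
  (0, 0) → P = 0
  (0, 67/7) → P = 3484/7
  (26, 0) → P = 442
  (23, 3) → P = 547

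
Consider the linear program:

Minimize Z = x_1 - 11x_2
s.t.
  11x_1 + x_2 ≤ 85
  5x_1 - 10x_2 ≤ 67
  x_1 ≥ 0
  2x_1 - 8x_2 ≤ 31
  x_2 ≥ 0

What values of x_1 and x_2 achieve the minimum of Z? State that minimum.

x_1 = 0, x_2 = 85, minimum Z = -935

Extreme points and Z = x_1 - 11x_2:
  (0, 85) → Z = -935
  (85/11, 0) → Z = 85/11
  (0, 0) → Z = 0

The optimum lies where 11x_1 + x_2 = 85 and x_1 = 0.
Solving simultaneously gives x_1 = 0, x_2 = 85.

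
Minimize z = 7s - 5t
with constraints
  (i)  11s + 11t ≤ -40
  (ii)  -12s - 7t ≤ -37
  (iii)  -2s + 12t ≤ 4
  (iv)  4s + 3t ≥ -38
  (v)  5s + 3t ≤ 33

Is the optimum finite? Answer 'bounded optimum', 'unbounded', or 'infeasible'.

bounded optimum

Corner points and z = 7s - 5t:
  (687/55, -887/55) → z = 9244/55
  (483/22, -563/22) → z = 3098/11
  (377/8, -151/2) → z = 5659/8
  (71, -322/3) → z = 3101/3
The feasible region has finitely many vertices and no improving ray; the minimum is 9244/55 at (687/55, -887/55).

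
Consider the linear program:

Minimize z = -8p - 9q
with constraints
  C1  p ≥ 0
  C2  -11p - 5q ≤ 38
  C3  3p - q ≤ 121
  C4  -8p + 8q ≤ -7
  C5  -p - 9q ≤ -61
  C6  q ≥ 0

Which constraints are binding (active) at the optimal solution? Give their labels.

C3 and C4

Vertices and z = -8p - 9q:
  (961/16, 947/16) → z = -16211/16
  (575/14, 31/14) → z = -697/2
  (551/80, 481/80) → z = -8737/80

The minimum is at (961/16, 947/16). Substituting into each constraint, equality holds for C3 and C4; the remaining constraints have slack.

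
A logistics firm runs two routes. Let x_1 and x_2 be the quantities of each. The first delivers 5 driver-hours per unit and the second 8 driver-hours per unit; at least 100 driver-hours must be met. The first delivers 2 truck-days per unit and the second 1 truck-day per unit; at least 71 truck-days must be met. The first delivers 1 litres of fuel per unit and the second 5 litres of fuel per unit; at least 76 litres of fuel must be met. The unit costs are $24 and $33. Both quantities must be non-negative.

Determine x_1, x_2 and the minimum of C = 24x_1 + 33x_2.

x_1 = 31, x_2 = 9, minimum C = 1041

Corner points and C = 24x_1 + 33x_2:
  (0, 71) → C = 2343
  (76, 0) → C = 1824
  (31, 9) → C = 1041
The feasible region is unbounded (it extends along (0, 1), (1, 0)), but C strictly increases along every unbounded feasible direction, so there is no improving ray and the minimum is attained at a vertex.

The binding constraints are 2x_1 + x_2 = 71 and x_1 + 5x_2 = 76.
Solving simultaneously gives x_1 = 31, x_2 = 9.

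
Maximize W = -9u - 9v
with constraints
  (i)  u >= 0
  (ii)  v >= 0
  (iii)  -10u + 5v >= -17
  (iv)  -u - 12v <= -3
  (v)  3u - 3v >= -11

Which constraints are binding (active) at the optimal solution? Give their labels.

Feasible corners and W = -9u - 9v:
  (0, 1/4) → W = -9/4
  (0, 11/3) → W = -33
  (219/125, 13/125) → W = -2088/125
  (106/15, 161/15) → W = -801/5

The maximum is at (0, 1/4). Substituting into each constraint, equality holds for (i) and (iv); the remaining constraints have slack.

(i) and (iv)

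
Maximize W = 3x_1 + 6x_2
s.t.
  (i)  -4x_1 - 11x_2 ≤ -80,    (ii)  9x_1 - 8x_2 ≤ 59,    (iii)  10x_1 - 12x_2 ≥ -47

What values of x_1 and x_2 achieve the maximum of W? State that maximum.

Extreme points and W = 3x_1 + 6x_2:
  (1289/131, 484/131) → W = 6771/131
  (443/158, 494/79) → W = 7257/158
  (271/7, 1013/28) → W = 4665/14

The optimum lies where 9x_1 - 8x_2 = 59 and 10x_1 - 12x_2 = -47.
Solving simultaneously gives x_1 = 271/7, x_2 = 1013/28.

x_1 = 271/7, x_2 = 1013/28, maximum W = 4665/14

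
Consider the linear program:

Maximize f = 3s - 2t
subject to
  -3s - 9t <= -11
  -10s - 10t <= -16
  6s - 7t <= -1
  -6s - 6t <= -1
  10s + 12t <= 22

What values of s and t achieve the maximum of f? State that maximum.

Feasible corners and f = 3s - 2t:
  (17/30, 31/30) → f = -11/30
  (68/75, 23/25) → f = 22/25
  (-7/5, 3) → f = -51/5
  (1, 1) → f = 1

s = 1, t = 1, maximum f = 1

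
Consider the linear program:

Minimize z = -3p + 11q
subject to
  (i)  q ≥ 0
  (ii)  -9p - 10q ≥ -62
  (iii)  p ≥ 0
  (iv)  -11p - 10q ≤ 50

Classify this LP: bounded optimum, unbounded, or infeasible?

Extreme points and z = -3p + 11q:
  (62/9, 0) → z = -62/3
  (0, 0) → z = 0
  (0, 31/5) → z = 341/5
The feasible region has finitely many vertices and no improving ray; the minimum is -62/3 at (62/9, 0).

bounded optimum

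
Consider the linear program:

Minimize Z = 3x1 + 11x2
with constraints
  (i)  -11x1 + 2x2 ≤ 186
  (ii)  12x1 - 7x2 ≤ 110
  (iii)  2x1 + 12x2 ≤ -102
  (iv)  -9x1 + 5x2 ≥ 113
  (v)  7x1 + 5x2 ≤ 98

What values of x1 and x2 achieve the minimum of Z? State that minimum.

Feasible corners and Z = 3x1 + 11x2:
  (-609/34, -375/68) → Z = -7779/68
  (-704/37, -431/37) → Z = -6853/37
  (-933/59, -346/59) → Z = -6605/59

The binding constraints are -11x1 + 2x2 = 186 and -9x1 + 5x2 = 113.
Solving simultaneously gives x1 = -704/37, x2 = -431/37.

x1 = -704/37, x2 = -431/37, minimum Z = -6853/37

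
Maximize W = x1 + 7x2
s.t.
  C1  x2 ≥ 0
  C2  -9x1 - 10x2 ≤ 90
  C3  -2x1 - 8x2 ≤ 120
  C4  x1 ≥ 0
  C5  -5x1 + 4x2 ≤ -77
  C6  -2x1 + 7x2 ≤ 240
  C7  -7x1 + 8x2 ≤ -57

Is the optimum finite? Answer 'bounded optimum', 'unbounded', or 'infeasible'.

unbounded

From the feasible point (77/5, 0), moving in the direction (7, 2) keeps every constraint satisfied while W increases without bound.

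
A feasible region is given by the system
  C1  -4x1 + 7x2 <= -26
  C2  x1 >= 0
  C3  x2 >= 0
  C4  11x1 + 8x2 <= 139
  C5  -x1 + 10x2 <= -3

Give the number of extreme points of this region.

4

Pairwise boundary intersections that survive every other constraint:
  (13/2, 0)
  (239/33, 14/33)
  (139/11, 0)
  (707/59, 53/59)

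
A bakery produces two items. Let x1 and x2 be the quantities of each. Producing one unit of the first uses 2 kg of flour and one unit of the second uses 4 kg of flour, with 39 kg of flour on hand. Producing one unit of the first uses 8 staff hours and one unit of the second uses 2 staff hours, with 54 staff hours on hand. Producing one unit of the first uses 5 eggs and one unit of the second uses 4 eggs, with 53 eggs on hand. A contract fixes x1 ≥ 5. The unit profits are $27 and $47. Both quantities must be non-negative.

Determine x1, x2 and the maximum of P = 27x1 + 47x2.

Vertices and P = 27x1 + 47x2:
  (27/4, 0) → P = 729/4
  (5, 0) → P = 135
  (5, 7) → P = 464

At the optimal vertex, 8x1 + 2x2 = 54 and 5x1 + 4x2 = 53.
Solving simultaneously gives x1 = 5, x2 = 7.

x1 = 5, x2 = 7, maximum P = 464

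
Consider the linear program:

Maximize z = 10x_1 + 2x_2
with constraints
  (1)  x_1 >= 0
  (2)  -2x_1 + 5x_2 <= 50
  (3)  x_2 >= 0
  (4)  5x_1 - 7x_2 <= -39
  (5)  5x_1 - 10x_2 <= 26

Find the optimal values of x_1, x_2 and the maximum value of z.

x_1 = 155/11, x_2 = 172/11, maximum z = 1894/11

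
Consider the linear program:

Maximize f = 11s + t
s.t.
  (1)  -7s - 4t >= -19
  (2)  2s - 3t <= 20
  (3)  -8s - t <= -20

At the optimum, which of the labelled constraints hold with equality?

(1) and (2)

Corner points and f = 11s + t:
  (137/29, -102/29) → f = 1405/29
  (61/25, 12/25) → f = 683/25
  (40/13, -60/13) → f = 380/13

The maximum is at (137/29, -102/29). Substituting into each constraint, equality holds for (1) and (2); the remaining constraints have slack.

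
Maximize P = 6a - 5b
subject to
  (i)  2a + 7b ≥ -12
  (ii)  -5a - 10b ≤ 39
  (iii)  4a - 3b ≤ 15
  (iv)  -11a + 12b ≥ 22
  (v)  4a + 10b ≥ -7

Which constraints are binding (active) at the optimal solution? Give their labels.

(iii) and (iv)

Feasible corners and P = 6a - 5b:
  (-32, 121/10) → P = -505/2
  (82/5, 253/15) → P = 211/15
  (-152/79, 11/158) → P = -1879/158
The feasible region is unbounded (it extends along (3, 4), (-2, 1)), but P strictly decreases along every unbounded feasible direction, so there is no improving ray and the maximum is attained at a vertex.

The maximum is at (82/5, 253/15). Substituting into each constraint, equality holds for (iii) and (iv); the remaining constraints have slack.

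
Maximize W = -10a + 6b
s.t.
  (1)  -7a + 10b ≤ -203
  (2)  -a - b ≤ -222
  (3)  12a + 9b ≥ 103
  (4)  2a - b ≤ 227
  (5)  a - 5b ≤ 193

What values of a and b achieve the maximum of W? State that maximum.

Extreme points and W = -10a + 6b:
  (2423/17, 1351/17) → W = -16124/17
  (159, 91) → W = -1044
  (449/3, 217/3) → W = -3188/3

The binding constraints are -7a + 10b = -203 and -a - b = -222.
Solving simultaneously gives a = 2423/17, b = 1351/17.

a = 2423/17, b = 1351/17, maximum W = -16124/17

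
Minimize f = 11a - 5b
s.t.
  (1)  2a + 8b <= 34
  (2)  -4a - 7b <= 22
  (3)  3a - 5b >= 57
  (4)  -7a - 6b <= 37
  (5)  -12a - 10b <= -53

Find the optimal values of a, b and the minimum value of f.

Feasible corners and f = 11a - 5b:
  (313/17, -6/17) → f = 3473/17
  (591/44, -119/11) → f = 8881/44
  (167/18, -35/6) → f = 1181/9
The feasible region is unbounded (it extends along (4, -1), (7, -4)), but f strictly increases along every unbounded feasible direction, so there is no improving ray and the minimum is attained at a vertex.

a = 167/18, b = -35/6, minimum f = 1181/9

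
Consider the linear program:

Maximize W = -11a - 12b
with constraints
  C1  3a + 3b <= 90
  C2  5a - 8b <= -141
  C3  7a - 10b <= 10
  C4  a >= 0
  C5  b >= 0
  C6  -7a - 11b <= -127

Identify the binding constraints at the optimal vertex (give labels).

Corner points and W = -11a - 12b:
  (99/13, 291/13) → W = -4581/13
  (0, 30) → W = -360
  (0, 141/8) → W = -423/2

The maximum is at (0, 141/8). Substituting into each constraint, equality holds for C2 and C4; the remaining constraints have slack.

C2 and C4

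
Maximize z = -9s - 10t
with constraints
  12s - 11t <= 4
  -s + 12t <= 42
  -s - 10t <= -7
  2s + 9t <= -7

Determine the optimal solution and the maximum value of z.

s = -168/11, t = 49/22, maximum z = 1267/11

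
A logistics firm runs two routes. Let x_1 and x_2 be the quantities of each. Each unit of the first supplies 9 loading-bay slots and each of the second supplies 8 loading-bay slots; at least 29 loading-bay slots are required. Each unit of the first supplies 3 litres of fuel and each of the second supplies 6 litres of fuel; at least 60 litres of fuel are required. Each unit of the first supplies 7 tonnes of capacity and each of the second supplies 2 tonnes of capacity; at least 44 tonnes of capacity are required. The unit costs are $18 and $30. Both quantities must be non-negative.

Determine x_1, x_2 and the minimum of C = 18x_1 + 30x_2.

x_1 = 4, x_2 = 8, minimum C = 312

Feasible corners and C = 18x_1 + 30x_2:
  (0, 22) → C = 660
  (20, 0) → C = 360
  (4, 8) → C = 312
The feasible region is unbounded (it extends along (0, 1), (1, 0)), but C strictly increases along every unbounded feasible direction, so there is no improving ray and the minimum is attained at a vertex.

The binding constraints are 3x_1 + 6x_2 = 60 and 7x_1 + 2x_2 = 44.
Solving simultaneously gives x_1 = 4, x_2 = 8.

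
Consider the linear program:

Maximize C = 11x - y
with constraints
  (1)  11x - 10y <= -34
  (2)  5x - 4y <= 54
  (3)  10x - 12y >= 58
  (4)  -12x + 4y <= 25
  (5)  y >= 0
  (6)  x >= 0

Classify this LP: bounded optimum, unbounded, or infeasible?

infeasible

The boundaries 11x - 10y = -34 and 5x - 4y = 54 meet at (338/3, 382/3), but that point violates 10x - 12y ≥ 58. Every candidate vertex is excluded by some other constraint, so the feasible region is empty.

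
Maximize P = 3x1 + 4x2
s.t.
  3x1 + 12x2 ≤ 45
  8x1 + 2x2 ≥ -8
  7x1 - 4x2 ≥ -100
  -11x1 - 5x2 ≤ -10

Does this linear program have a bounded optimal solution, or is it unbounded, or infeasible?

From the feasible point (-35/39, 155/39), moving in the direction (12, -3) keeps every constraint satisfied while P increases without bound.

unbounded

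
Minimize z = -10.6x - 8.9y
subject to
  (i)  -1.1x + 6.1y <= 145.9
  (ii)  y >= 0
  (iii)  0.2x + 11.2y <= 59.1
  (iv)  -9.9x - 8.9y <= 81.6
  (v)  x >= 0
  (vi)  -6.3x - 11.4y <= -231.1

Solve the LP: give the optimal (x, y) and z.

x = 295.5, y = 0, minimum z = -3132.3

Corner points and z = -10.6x - 8.9y:
  (591/2, 0) → z = -31323/10
  (2311/63, 0) → z = -122483/315
  (95729/3414, 32611/6828) → z = -7732309/22760

At the optimal vertex, y = 0 and 0.2x + 11.2y = 59.1.
Solving simultaneously gives x = 591/2, y = 0.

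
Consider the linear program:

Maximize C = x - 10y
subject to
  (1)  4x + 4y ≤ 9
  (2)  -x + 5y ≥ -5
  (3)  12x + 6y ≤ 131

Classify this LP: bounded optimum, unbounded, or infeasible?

unbounded

From the feasible point (65/24, -11/24), moving in the direction (-5, -1) keeps every constraint satisfied while C increases without bound.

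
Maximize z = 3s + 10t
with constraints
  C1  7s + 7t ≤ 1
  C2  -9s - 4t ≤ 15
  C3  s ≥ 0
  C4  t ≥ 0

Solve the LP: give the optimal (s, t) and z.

s = 0, t = 1/7, maximum z = 10/7

Feasible corners and z = 3s + 10t:
  (0, 1/7) → z = 10/7
  (1/7, 0) → z = 3/7
  (0, 0) → z = 0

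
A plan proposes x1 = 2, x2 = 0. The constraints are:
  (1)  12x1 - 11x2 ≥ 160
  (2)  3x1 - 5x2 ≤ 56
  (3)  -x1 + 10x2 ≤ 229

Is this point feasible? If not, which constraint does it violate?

not feasible — violates (1)

Constraint (1): 12x1 - 11x2 = 24, which is not ≥ 160. All other constraints are satisfied.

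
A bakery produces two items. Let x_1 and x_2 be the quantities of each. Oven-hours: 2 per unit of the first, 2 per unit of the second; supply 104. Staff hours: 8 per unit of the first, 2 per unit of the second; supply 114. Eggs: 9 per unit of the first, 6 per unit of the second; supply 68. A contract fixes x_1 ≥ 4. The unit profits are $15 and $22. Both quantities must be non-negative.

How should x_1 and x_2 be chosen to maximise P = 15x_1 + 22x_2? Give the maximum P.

x_1 = 4, x_2 = 16/3, maximum P = 532/3

Corner points and P = 15x_1 + 22x_2:
  (68/9, 0) → P = 340/3
  (4, 0) → P = 60
  (4, 16/3) → P = 532/3

The binding constraints are 9x_1 + 6x_2 = 68 and x_1 = 4.
Solving simultaneously gives x_1 = 4, x_2 = 16/3.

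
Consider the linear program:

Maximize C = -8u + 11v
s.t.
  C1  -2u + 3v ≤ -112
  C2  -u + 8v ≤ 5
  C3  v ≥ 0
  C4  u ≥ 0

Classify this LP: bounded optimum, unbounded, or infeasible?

Vertices and C = -8u + 11v:
  (911/13, 122/13) → C = -5946/13
  (56, 0) → C = -448
The feasible region has finitely many vertices and no improving ray; the maximum is -448 at (56, 0).

bounded optimum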